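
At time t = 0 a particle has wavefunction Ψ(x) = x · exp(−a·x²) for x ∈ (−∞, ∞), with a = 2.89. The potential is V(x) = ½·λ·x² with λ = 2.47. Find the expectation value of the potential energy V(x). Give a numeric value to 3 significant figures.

0.321

⟨V⟩ = ∫ V(x)·|Ψ|² dx / ∫|Ψ|² dx.
Expand each integrand as polynomial × e^(−2ax²) and use ∫x^(2j)·e^(−2ax²) dx = (2j−1)!!/(4a)^j · √(π/(2a)), odd powers → 0; here √(π/(2a)) = 0.73724.
State is unnormalized: ∫|Ψ|² dx = 0.063775, and ∫Ψ*·V(x)·Ψ dx = 0.020440, so ⟨V⟩ = 0.020440 / 0.063775.
⟨V⟩ = 0.32050.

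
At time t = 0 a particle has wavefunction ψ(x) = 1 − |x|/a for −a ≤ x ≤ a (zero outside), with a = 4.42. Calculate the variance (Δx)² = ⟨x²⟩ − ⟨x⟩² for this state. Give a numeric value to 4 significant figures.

Compute ⟨x⟩ and ⟨x²⟩ separately, then (Δx)² = ⟨x²⟩ − ⟨x⟩².
ψ is even, so ∫ over [−a, a] = 2∫₀ᵃ with ψ = 1 − x/a there: ∫₀ᵃ (1 − x/a)² dx = a/3, ∫₀ᵃ x²(1 − x/a)² dx = a³/30, ∫₀ᵃ x⁴(1 − x/a)² dx = a⁵/105.
Normalization: ∫|ψ|² dx = 2.9467.
⟨x⟩ = 0.0000 and ⟨x²⟩ = 1.9536.
(Δx)² = 1.9536 − (0.0000)² = 1.9536.

1.954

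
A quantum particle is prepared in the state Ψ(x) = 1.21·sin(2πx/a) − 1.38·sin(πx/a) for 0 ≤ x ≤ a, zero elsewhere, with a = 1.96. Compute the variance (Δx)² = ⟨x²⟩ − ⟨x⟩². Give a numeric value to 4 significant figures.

Compute ⟨x⟩ and ⟨x²⟩ separately, then (Δx)² = ⟨x²⟩ − ⟨x⟩².
On 0 ≤ x ≤ a (j ≠ l): ∫sin²(jπx/a) dx = a/2, ∫sin(jπx/a)·sin(lπx/a) dx = 0; diagonal moments ∫x·sin²(jπx/a) dx = a²/4, ∫x²·sin²(jπx/a) dx = a³·(1/6 − 1/(4j²π²)); cross terms ∫x·sin(jπx/a)·sin(lπx/a) dx = 0 for j + l even and −4jla²/(π²(j² − l²)²) for j + l odd, ∫x²·sin(jπx/a)·sin(lπx/a) dx = (−1)^(j+l)·4jla³/(π²(j² − l²)²); higher powers the same way via product-to-sum and parts.
Normalization: ∫|Ψ|² dx = 3.3011.
⟨x⟩ = 1.3300 and ⟨x²⟩ = 1.8354.
(Δx)² = 1.8354 − (1.3300)² = 0.066444.

0.06644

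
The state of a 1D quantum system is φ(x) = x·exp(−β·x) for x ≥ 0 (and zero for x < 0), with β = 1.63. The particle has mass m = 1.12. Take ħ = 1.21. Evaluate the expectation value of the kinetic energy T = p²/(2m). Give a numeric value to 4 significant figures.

1.737

T = −(ħ²/2m) d²/dx², so ⟨T⟩ = −(ħ²/2m) ∫ φ*·φ'' dx / ∫|φ|² dx; with m = 1.12.
Differentiate x·exp(−β·x) with the product rule; every integrand then reduces to terms xʲ·e^(−2βx) on [0, ∞), with ∫₀^∞ xʲ·e^(−2βx) dx = j!/(2β)^(j+1).
State is unnormalized: ∫|φ|² dx = 0.057727, and ∫φ*·(−ħ²/2m · φ'') dx = 0.10025, so ⟨T⟩ = 0.10025 / 0.057727.
⟨T⟩ = 1.7366.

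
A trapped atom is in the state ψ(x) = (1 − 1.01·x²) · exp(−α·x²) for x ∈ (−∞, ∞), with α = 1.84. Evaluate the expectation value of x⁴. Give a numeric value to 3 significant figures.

0.0203

⟨x⁴⟩ = ∫ x⁴·|ψ|² dx / ∫|ψ|² dx (integrals over the domain).
Expand each integrand as polynomial × e^(−2αx²) and use ∫x^(2j)·e^(−2αx²) dx = (2j−1)!!/(4α)^j · √(π/(2α)), odd powers → 0; here √(π/(2α)) = 0.92396.
State is unnormalized: ∫|ψ|² dx = 0.72257, and ∫ψ*·x⁴·ψ dx = 0.014677, so ⟨x⁴⟩ = 0.014677 / 0.72257.
⟨x⁴⟩ = 0.020312.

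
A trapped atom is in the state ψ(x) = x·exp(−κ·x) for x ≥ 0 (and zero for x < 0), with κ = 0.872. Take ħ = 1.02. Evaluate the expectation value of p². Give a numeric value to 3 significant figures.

0.791

p² ψ = −ħ² d²ψ/dx²; ⟨p²⟩ = −ħ² ∫ ψ*·ψ'' dx / ∫|ψ|² dx.
Differentiate x·exp(−κ·x) with the product rule; every integrand then reduces to terms xʲ·e^(−2κx) on [0, ∞), with ∫₀^∞ xʲ·e^(−2κx) dx = j!/(2κ)^(j+1).
State is unnormalized: ∫|ψ|² dx = 0.37704, and ∫ψ*·(−ħ² ψ'') dx = 0.29828, so ⟨p²⟩ = 0.29828 / 0.37704.
⟨p²⟩ = 0.79110.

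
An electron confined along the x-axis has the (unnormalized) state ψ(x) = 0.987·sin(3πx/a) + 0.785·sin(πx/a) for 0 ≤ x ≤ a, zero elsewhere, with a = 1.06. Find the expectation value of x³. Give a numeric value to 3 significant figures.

⟨x³⟩ = ∫ x³·|ψ|² dx / ∫|ψ|² dx (integrals over the domain).
On 0 ≤ x ≤ a (j ≠ l): ∫sin²(jπx/a) dx = a/2, ∫sin(jπx/a)·sin(lπx/a) dx = 0; diagonal moments ∫x·sin²(jπx/a) dx = a²/4, ∫x²·sin²(jπx/a) dx = a³·(1/6 − 1/(4j²π²)); cross terms ∫x·sin(jπx/a)·sin(lπx/a) dx = 0 for j + l even and −4jla²/(π²(j² − l²)²) for j + l odd, ∫x²·sin(jπx/a)·sin(lπx/a) dx = (−1)^(j+l)·4jla³/(π²(j² − l²)²); higher powers the same way via product-to-sum and parts.
State is unnormalized: ∫|ψ|² dx = 0.84291, and ∫ψ*·x³·ψ dx = 0.27198, so ⟨x³⟩ = 0.27198 / 0.84291.
⟨x³⟩ = 0.32266.

0.323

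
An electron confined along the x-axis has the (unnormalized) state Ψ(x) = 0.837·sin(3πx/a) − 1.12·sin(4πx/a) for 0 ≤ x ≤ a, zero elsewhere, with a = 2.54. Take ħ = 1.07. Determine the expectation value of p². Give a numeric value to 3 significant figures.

p² Ψ = −ħ² d²Ψ/dx²; ⟨p²⟩ = −ħ² ∫ Ψ*·Ψ'' dx / ∫|Ψ|² dx.
d²/dx² sin(jπx/a) = −(jπ/a)²·sin(jπx/a); on 0 ≤ x ≤ a, ∫sin²(jπx/a) dx = a/2 and ∫sin(jπx/a)·sin(lπx/a) dx = 0 for j ≠ l, so only diagonal terms survive in ∫|Ψ|² and ∫Ψ·Ψ″; ∫Ψ·Ψ′ dx = [Ψ²/2] between the walls = 0.
State is unnormalized: ∫|Ψ|² dx = 2.4828, and ∫Ψ*·(−ħ² Ψ'') dx = 58.668, so ⟨p²⟩ = 58.668 / 2.4828.
⟨p²⟩ = 23.630.

23.6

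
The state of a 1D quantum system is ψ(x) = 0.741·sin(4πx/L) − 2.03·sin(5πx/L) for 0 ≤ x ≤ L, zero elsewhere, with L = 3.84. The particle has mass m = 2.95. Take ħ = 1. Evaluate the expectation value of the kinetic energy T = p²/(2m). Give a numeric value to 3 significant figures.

T = −(ħ²/2m) d²/dx², so ⟨T⟩ = −(ħ²/2m) ∫ ψ*·ψ'' dx / ∫|ψ|² dx; with m = 2.95.
d²/dx² sin(jπx/L) = −(jπ/L)²·sin(jπx/L); on 0 ≤ x ≤ L, ∫sin²(jπx/L) dx = L/2 and ∫sin(jπx/L)·sin(lπx/L) dx = 0 for j ≠ l, so only diagonal terms survive in ∫|ψ|² and ∫ψ·ψ″; ∫ψ·ψ′ dx = [ψ²/2] between the walls = 0.
State is unnormalized: ∫|ψ|² dx = 8.9664, and ∫ψ*·(−ħ²/2m · ψ'') dx = 24.353, so ⟨T⟩ = 24.353 / 8.9664.
⟨T⟩ = 2.7161.

2.72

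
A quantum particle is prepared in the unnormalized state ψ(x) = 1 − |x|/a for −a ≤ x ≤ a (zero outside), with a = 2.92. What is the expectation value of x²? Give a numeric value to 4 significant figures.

⟨x²⟩ = ∫ x²·|ψ|² dx / ∫|ψ|² dx (integrals over the domain).
ψ is even, so ∫ over [−a, a] = 2∫₀ᵃ with ψ = 1 − x/a there: ∫₀ᵃ (1 − x/a)² dx = a/3, ∫₀ᵃ x²(1 − x/a)² dx = a³/30, ∫₀ᵃ x⁴(1 − x/a)² dx = a⁵/105.
State is unnormalized: ∫|ψ|² dx = 1.9467, and ∫ψ*·x²·ψ dx = 1.6598, so ⟨x²⟩ = 1.6598 / 1.9467.
⟨x²⟩ = 0.85264.

0.8526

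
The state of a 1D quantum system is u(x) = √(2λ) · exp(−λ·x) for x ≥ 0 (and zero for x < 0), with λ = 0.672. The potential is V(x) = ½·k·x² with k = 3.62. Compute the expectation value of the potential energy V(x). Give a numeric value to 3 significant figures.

2.00

⟨V⟩ = ∫ V(x)·|u|² dx.
Every integrand reduces to terms xʲ·e^(−2λx) on [0, ∞); use ∫₀^∞ xʲ·e^(−2λx) dx = j!/(2λ)^(j+1).
⟨V⟩ = 2.0041.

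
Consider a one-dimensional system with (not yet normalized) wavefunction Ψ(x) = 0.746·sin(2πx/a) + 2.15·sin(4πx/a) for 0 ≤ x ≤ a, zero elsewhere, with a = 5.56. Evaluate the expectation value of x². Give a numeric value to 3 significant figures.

11.0

⟨x²⟩ = ∫ x²·|Ψ|² dx / ∫|Ψ|² dx (integrals over the domain).
On 0 ≤ x ≤ a (j ≠ l): ∫sin²(jπx/a) dx = a/2, ∫sin(jπx/a)·sin(lπx/a) dx = 0; diagonal moments ∫x·sin²(jπx/a) dx = a²/4, ∫x²·sin²(jπx/a) dx = a³·(1/6 − 1/(4j²π²)); cross terms ∫x·sin(jπx/a)·sin(lπx/a) dx = 0 for j + l even and −4jla²/(π²(j² − l²)²) for j + l odd, ∫x²·sin(jπx/a)·sin(lπx/a) dx = (−1)^(j+l)·4jla³/(π²(j² − l²)²); higher powers the same way via product-to-sum and parts.
State is unnormalized: ∫|Ψ|² dx = 14.398, and ∫Ψ*·x²·Ψ dx = 158.91, so ⟨x²⟩ = 158.91 / 14.398.
⟨x²⟩ = 11.037.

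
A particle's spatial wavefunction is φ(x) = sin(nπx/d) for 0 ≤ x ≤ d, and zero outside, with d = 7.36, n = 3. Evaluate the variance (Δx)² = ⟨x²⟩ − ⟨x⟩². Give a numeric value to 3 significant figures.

4.21

Compute ⟨x⟩ and ⟨x²⟩ separately, then (Δx)² = ⟨x²⟩ − ⟨x⟩².
With sin²θ = (1 − cos2θ)/2 on 0 ≤ x ≤ d: ∫sin²(nπx/d) dx = d/2, ∫x·sin²(nπx/d) dx = d²/4, ∫x²·sin²(nπx/d) dx = d³·(1/6 − 1/(4n²π²)); higher powers xᵏ the same way, integrating xᵏ·cos(2nπx/d) by parts.
Normalization: ∫|φ|² dx = 3.6800.
⟨x⟩ = 3.6800 and ⟨x²⟩ = 17.752.
(Δx)² = 17.752 − (3.6800)² = 4.2092.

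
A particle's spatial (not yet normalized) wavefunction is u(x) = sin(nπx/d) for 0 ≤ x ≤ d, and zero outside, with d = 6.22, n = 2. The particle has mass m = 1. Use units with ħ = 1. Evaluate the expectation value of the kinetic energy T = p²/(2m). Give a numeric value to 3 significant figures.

T = −(ħ²/2m) d²/dx², so ⟨T⟩ = −(ħ²/2m) ∫ u*·u'' dx / ∫|u|² dx; with m = 1.
d/dx sin(nπx/d) = (nπ/d)·cos(nπx/d) and d²/dx² sin(nπx/d) = −(nπ/d)²·sin(nπx/d); on 0 ≤ x ≤ d, ∫sin²(nπx/d) dx = d/2 and ∫sin(nπx/d)·cos(nπx/d) dx = 0.
State is unnormalized: ∫|u|² dx = 3.1100, and ∫u*·(−ħ²/2m · u'') dx = 1.5868, so ⟨T⟩ = 1.5868 / 3.1100.
⟨T⟩ = 0.51021.

0.510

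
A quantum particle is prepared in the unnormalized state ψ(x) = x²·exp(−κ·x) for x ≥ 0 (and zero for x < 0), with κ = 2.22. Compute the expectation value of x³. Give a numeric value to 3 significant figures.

2.40

⟨x³⟩ = ∫ x³·|ψ|² dx / ∫|ψ|² dx (integrals over the domain).
Every integrand reduces to terms xʲ·e^(−2κx) on [0, ∞); use ∫₀^∞ xʲ·e^(−2κx) dx = j!/(2κ)^(j+1).
State is unnormalized: ∫|ψ|² dx = 0.013909, and ∫ψ*·x³·ψ dx = 0.033371, so ⟨x³⟩ = 0.033371 / 0.013909.
⟨x³⟩ = 2.3992.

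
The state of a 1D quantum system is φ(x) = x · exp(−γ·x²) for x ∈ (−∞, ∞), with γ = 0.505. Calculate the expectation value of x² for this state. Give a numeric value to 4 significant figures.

⟨x²⟩ = ∫ x²·|φ|² dx / ∫|φ|² dx (integrals over the domain).
Expand each integrand as polynomial × e^(−2γx²) and use ∫x^(2j)·e^(−2γx²) dx = (2j−1)!!/(4γ)^j · √(π/(2γ)), odd powers → 0; here √(π/(2γ)) = 1.7637.
State is unnormalized: ∫|φ|² dx = 0.87310, and ∫φ*·x²·φ dx = 1.2967, so ⟨x²⟩ = 1.2967 / 0.87310.
⟨x²⟩ = 1.4851.

1.485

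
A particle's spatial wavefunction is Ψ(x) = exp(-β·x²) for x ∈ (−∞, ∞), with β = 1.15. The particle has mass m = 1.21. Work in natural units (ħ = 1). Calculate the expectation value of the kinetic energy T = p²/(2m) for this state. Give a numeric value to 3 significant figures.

T = −(ħ²/2m) d²/dx², so ⟨T⟩ = −(ħ²/2m) ∫ Ψ*·Ψ'' dx / ∫|Ψ|² dx; with m = 1.21.
Gaussian moments: ∫x^(2j)·e^(−2βx²) dx = (2j−1)!!/(4β)^j · √(π/(2β)), odd powers integrate to 0; here √(π/(2β)) = 1.1687. Derivatives: d/dx e^(−βx²) = −2βx·e^(−βx²), d²/dx² e^(−βx²) = (4β²x² − 2β)·e^(−βx²).
State is unnormalized: ∫|Ψ|² dx = 1.1687, and ∫Ψ*·(−ħ²/2m · Ψ'') dx = 0.55538, so ⟨T⟩ = 0.55538 / 1.1687.
⟨T⟩ = 0.47521.

0.475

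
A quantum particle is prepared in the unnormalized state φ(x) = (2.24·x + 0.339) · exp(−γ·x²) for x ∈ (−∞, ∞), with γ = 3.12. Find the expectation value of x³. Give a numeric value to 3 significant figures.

⟨x³⟩ = ∫ x³·|φ|² dx / ∫|φ|² dx (integrals over the domain).
Expand each integrand as polynomial × e^(−2γx²) and use ∫x^(2j)·e^(−2γx²) dx = (2j−1)!!/(4γ)^j · √(π/(2γ)), odd powers → 0; here √(π/(2γ)) = 0.70955.
State is unnormalized: ∫|φ|² dx = 0.36682, and ∫φ*·x³·φ dx = 0.020756, so ⟨x³⟩ = 0.020756 / 0.36682.
⟨x³⟩ = 0.056585.

0.0566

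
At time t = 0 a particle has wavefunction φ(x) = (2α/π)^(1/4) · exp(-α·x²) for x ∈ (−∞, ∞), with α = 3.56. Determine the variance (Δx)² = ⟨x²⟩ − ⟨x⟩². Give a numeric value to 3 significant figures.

0.0702

Compute ⟨x⟩ and ⟨x²⟩ separately, then (Δx)² = ⟨x²⟩ − ⟨x⟩².
Gaussian moments: ∫x^(2j)·e^(−2αx²) dx = (2j−1)!!/(4α)^j · √(π/(2α)), odd powers integrate to 0; here √(π/(2α)) = 0.66426.
⟨x⟩ = 0.0000 and ⟨x²⟩ = 0.070225.
(Δx)² = 0.070225 − (0.0000)² = 0.070225.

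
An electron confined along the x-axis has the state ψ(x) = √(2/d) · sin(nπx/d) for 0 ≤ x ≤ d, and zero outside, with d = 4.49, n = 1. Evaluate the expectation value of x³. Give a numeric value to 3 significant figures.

⟨x³⟩ = ∫ x³·|ψ|² dx (integrals over the domain).
With sin²θ = (1 − cos2θ)/2 on 0 ≤ x ≤ d: ∫sin²(nπx/d) dx = d/2, ∫x·sin²(nπx/d) dx = d²/4, ∫x²·sin²(nπx/d) dx = d³·(1/6 − 1/(4n²π²)); higher powers xᵏ the same way, integrating xᵏ·cos(2nπx/d) by parts.
⟨x³⟩ = 15.751.

15.8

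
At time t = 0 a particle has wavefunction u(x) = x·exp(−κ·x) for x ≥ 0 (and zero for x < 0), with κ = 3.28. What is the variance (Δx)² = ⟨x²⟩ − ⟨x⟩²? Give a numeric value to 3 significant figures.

Compute ⟨x⟩ and ⟨x²⟩ separately, then (Δx)² = ⟨x²⟩ − ⟨x⟩².
Every integrand reduces to terms xʲ·e^(−2κx) on [0, ∞); use ∫₀^∞ xʲ·e^(−2κx) dx = j!/(2κ)^(j+1).
Normalization: ∫|u|² dx = 0.0070847.
⟨x⟩ = 0.45732 and ⟨x²⟩ = 0.27885.
(Δx)² = 0.27885 − (0.45732)² = 0.069713.

0.0697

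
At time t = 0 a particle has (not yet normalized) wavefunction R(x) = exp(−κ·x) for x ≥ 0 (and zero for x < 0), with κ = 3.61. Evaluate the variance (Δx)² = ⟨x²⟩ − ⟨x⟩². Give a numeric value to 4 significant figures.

0.01918

Compute ⟨x⟩ and ⟨x²⟩ separately, then (Δx)² = ⟨x²⟩ − ⟨x⟩².
Every integrand reduces to terms xʲ·e^(−2κx) on [0, ∞); use ∫₀^∞ xʲ·e^(−2κx) dx = j!/(2κ)^(j+1).
Normalization: ∫|R|² dx = 0.13850.
⟨x⟩ = 0.13850 and ⟨x²⟩ = 0.038367.
(Δx)² = 0.038367 − (0.13850)² = 0.019183.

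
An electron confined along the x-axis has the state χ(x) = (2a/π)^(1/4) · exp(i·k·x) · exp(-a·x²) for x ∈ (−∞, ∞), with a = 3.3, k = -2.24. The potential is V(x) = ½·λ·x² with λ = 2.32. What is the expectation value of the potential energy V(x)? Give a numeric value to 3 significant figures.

⟨V⟩ = ∫ V(x)·|χ|² dx.
Gaussian moments: ∫x^(2j)·e^(−2ax²) dx = (2j−1)!!/(4a)^j · √(π/(2a)), odd powers integrate to 0; here √(π/(2a)) = 0.68993.
⟨V⟩ = 0.087879.

0.0879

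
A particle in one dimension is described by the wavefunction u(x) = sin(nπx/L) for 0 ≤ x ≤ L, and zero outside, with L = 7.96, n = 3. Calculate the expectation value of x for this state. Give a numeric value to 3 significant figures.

3.98

⟨x⟩ = ∫ x·|u|² dx / ∫|u|² dx (integrals over the domain).
With sin²θ = (1 − cos2θ)/2 on 0 ≤ x ≤ L: ∫sin²(nπx/L) dx = L/2, ∫x·sin²(nπx/L) dx = L²/4, ∫x²·sin²(nπx/L) dx = L³·(1/6 − 1/(4n²π²)); higher powers xᵏ the same way, integrating xᵏ·cos(2nπx/L) by parts.
State is unnormalized: ∫|u|² dx = 3.9800, and ∫u*·x·u dx = 15.840, so ⟨x⟩ = 15.840 / 3.9800.
⟨x⟩ = 3.9800.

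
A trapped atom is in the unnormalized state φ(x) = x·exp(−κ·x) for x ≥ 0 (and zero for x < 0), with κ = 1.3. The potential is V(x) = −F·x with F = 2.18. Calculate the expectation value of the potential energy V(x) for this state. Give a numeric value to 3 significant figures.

-2.52

⟨V⟩ = ∫ V(x)·|φ|² dx / ∫|φ|² dx.
Every integrand reduces to terms xʲ·e^(−2κx) on [0, ∞); use ∫₀^∞ xʲ·e^(−2κx) dx = j!/(2κ)^(j+1).
State is unnormalized: ∫|φ|² dx = 0.11379, and ∫φ*·V(x)·φ dx = -0.28623, so ⟨V⟩ = -0.28623 / 0.11379.
⟨V⟩ = -2.5154.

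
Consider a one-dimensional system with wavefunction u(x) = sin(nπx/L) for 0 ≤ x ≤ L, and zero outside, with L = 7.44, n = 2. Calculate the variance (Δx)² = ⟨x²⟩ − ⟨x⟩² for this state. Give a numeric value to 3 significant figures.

Compute ⟨x⟩ and ⟨x²⟩ separately, then (Δx)² = ⟨x²⟩ − ⟨x⟩².
With sin²θ = (1 − cos2θ)/2 on 0 ≤ x ≤ L: ∫sin²(nπx/L) dx = L/2, ∫x·sin²(nπx/L) dx = L²/4, ∫x²·sin²(nπx/L) dx = L³·(1/6 − 1/(4n²π²)); higher powers xᵏ the same way, integrating xᵏ·cos(2nπx/L) by parts.
Normalization: ∫|u|² dx = 3.7200.
⟨x⟩ = 3.7200 and ⟨x²⟩ = 17.750.
(Δx)² = 17.750 − (3.7200)² = 3.9117.

3.91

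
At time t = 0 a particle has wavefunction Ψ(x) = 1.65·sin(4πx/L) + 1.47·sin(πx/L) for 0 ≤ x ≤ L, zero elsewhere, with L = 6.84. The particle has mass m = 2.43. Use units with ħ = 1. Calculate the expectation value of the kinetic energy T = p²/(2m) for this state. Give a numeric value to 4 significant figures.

0.4064

T = −(ħ²/2m) d²/dx², so ⟨T⟩ = −(ħ²/2m) ∫ Ψ*·Ψ'' dx / ∫|Ψ|² dx; with m = 2.43.
d²/dx² sin(jπx/L) = −(jπ/L)²·sin(jπx/L); on 0 ≤ x ≤ L, ∫sin²(jπx/L) dx = L/2 and ∫sin(jπx/L)·sin(lπx/L) dx = 0 for j ≠ l, so only diagonal terms survive in ∫|Ψ|² and ∫Ψ·Ψ″; ∫Ψ·Ψ′ dx = [Ψ²/2] between the walls = 0.
State is unnormalized: ∫|Ψ|² dx = 16.701, and ∫Ψ*·(−ħ²/2m · Ψ'') dx = 6.7872, so ⟨T⟩ = 6.7872 / 16.701.
⟨T⟩ = 0.40639.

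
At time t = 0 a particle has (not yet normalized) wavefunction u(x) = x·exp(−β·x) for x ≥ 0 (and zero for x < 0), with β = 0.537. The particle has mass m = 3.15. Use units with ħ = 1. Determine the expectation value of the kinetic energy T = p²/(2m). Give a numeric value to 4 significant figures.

T = −(ħ²/2m) d²/dx², so ⟨T⟩ = −(ħ²/2m) ∫ u*·u'' dx / ∫|u|² dx; with m = 3.15.
Differentiate x·exp(−β·x) with the product rule; every integrand then reduces to terms xʲ·e^(−2βx) on [0, ∞), with ∫₀^∞ xʲ·e^(−2βx) dx = j!/(2β)^(j+1).
State is unnormalized: ∫|u|² dx = 1.6144, and ∫u*·(−ħ²/2m · u'') dx = 0.073897, so ⟨T⟩ = 0.073897 / 1.6144.
⟨T⟩ = 0.045773.

0.04577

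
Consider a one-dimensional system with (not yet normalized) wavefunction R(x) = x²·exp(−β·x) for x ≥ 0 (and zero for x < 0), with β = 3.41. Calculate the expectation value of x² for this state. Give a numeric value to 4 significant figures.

0.6450

⟨x²⟩ = ∫ x²·|R|² dx / ∫|R|² dx (integrals over the domain).
Every integrand reduces to terms xʲ·e^(−2βx) on [0, ∞); use ∫₀^∞ xʲ·e^(−2βx) dx = j!/(2β)^(j+1).
State is unnormalized: ∫|R|² dx = 0.0016266, and ∫R*·x²·R dx = 0.0010492, so ⟨x²⟩ = 0.0010492 / 0.0016266.
⟨x²⟩ = 0.64499.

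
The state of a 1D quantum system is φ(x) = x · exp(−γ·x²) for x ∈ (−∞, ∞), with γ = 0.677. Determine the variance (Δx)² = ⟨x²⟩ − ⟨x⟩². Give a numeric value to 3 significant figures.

1.11

Compute ⟨x⟩ and ⟨x²⟩ separately, then (Δx)² = ⟨x²⟩ − ⟨x⟩².
Expand each integrand as polynomial × e^(−2γx²) and use ∫x^(2j)·e^(−2γx²) dx = (2j−1)!!/(4γ)^j · √(π/(2γ)), odd powers → 0; here √(π/(2γ)) = 1.5232.
Normalization: ∫|φ|² dx = 0.56249.
⟨x⟩ = 0.0000 and ⟨x²⟩ = 1.1078.
(Δx)² = 1.1078 − (0.0000)² = 1.1078.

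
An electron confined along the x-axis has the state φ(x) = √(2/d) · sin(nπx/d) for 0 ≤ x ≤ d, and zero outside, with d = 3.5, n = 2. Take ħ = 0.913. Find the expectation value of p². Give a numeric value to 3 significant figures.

p² φ = −ħ² d²φ/dx²; ⟨p²⟩ = −ħ² ∫ φ*·φ'' dx.
d/dx sin(nπx/d) = (nπ/d)·cos(nπx/d) and d²/dx² sin(nπx/d) = −(nπ/d)²·sin(nπx/d); on 0 ≤ x ≤ d, ∫sin²(nπx/d) dx = d/2 and ∫sin(nπx/d)·cos(nπx/d) dx = 0.
⟨p²⟩ = 2.6864.

2.69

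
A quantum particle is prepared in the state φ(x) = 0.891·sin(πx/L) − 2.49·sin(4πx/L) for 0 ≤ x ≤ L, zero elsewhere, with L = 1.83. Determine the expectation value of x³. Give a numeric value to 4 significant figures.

⟨x³⟩ = ∫ x³·|φ|² dx / ∫|φ|² dx (integrals over the domain).
On 0 ≤ x ≤ L (j ≠ l): ∫sin²(jπx/L) dx = L/2, ∫sin(jπx/L)·sin(lπx/L) dx = 0; diagonal moments ∫x·sin²(jπx/L) dx = L²/4, ∫x²·sin²(jπx/L) dx = L³·(1/6 − 1/(4j²π²)); cross terms ∫x·sin(jπx/L)·sin(lπx/L) dx = 0 for j + l even and −4jlL²/(π²(j² − l²)²) for j + l odd, ∫x²·sin(jπx/L)·sin(lπx/L) dx = (−1)^(j+l)·4jlL³/(π²(j² − l²)²); higher powers the same way via product-to-sum and parts.
State is unnormalized: ∫|φ|² dx = 6.3995, and ∫φ*·x³·φ dx = 9.8063, so ⟨x³⟩ = 9.8063 / 6.3995.
⟨x³⟩ = 1.5324.

1.532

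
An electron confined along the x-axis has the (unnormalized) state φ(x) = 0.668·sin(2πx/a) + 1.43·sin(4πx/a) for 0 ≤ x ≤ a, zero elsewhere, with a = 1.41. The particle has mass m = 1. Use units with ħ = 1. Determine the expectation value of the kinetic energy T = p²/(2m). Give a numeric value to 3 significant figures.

T = −(ħ²/2m) d²/dx², so ⟨T⟩ = −(ħ²/2m) ∫ φ*·φ'' dx / ∫|φ|² dx; with m = 1.
d²/dx² sin(jπx/a) = −(jπ/a)²·sin(jπx/a); on 0 ≤ x ≤ a, ∫sin²(jπx/a) dx = a/2 and ∫sin(jπx/a)·sin(lπx/a) dx = 0 for j ≠ l, so only diagonal terms survive in ∫|φ|² and ∫φ·φ″; ∫φ·φ′ dx = [φ²/2] between the walls = 0.
State is unnormalized: ∫|φ|² dx = 1.7562, and ∫φ*·(−ħ²/2m · φ'') dx = 60.378, so ⟨T⟩ = 60.378 / 1.7562.
⟨T⟩ = 34.379.

34.4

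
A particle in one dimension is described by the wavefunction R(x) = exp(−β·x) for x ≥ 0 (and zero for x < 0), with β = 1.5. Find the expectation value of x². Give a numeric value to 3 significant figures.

0.222

⟨x²⟩ = ∫ x²·|R|² dx / ∫|R|² dx (integrals over the domain).
Every integrand reduces to terms xʲ·e^(−2βx) on [0, ∞); use ∫₀^∞ xʲ·e^(−2βx) dx = j!/(2β)^(j+1).
State is unnormalized: ∫|R|² dx = 0.33333, and ∫R*·x²·R dx = 0.074074, so ⟨x²⟩ = 0.074074 / 0.33333.
⟨x²⟩ = 0.22222.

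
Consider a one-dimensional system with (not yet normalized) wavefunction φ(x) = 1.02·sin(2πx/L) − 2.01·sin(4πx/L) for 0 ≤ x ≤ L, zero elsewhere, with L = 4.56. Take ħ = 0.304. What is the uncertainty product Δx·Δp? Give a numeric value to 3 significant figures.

0.719

Δx = √(⟨x²⟩−⟨x⟩²), Δp = √(⟨p²⟩−⟨p⟩²).
On 0 ≤ x ≤ L (j ≠ l): ∫sin²(jπx/L) dx = L/2, ∫sin(jπx/L)·sin(lπx/L) dx = 0; diagonal moments ∫x·sin²(jπx/L) dx = L²/4, ∫x²·sin²(jπx/L) dx = L³·(1/6 − 1/(4j²π²)); cross terms ∫x·sin(jπx/L)·sin(lπx/L) dx = 0 for j + l even and −4jlL²/(π²(j² − l²)²) for j + l odd, ∫x²·sin(jπx/L)·sin(lπx/L) dx = (−1)^(j+l)·4jlL³/(π²(j² − l²)²); higher powers the same way via product-to-sum and parts. d²/dx² sin(jπx/L) = −(jπ/L)²·sin(jπx/L); on 0 ≤ x ≤ L, ∫sin²(jπx/L) dx = L/2 and ∫sin(jπx/L)·sin(lπx/L) dx = 0 for j ≠ l, so only diagonal terms survive in ∫|φ|² and ∫φ·φ″; ∫φ·φ′ dx = [φ²/2] between the walls = 0.
Normalization: ∫|φ|² dx = 11.584.
⟨x⟩ = 2.2800, ⟨x²⟩ = 6.0692 ⇒ Δx = 0.93316.
⟨p⟩ = 0.0000, ⟨p²⟩ = 0.59405 ⇒ Δp = 0.77074.
Δx·Δp = 0.71922.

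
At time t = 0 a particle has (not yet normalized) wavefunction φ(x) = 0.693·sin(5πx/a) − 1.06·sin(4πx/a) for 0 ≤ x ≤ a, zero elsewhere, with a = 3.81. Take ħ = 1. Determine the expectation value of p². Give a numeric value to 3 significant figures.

12.7

p² φ = −ħ² d²φ/dx²; ⟨p²⟩ = −ħ² ∫ φ*·φ'' dx / ∫|φ|² dx.
d²/dx² sin(jπx/a) = −(jπ/a)²·sin(jπx/a); on 0 ≤ x ≤ a, ∫sin²(jπx/a) dx = a/2 and ∫sin(jπx/a)·sin(lπx/a) dx = 0 for j ≠ l, so only diagonal terms survive in ∫|φ|² and ∫φ·φ″; ∫φ·φ′ dx = [φ²/2] between the walls = 0.
State is unnormalized: ∫|φ|² dx = 3.0553, and ∫φ*·(−ħ² φ'') dx = 38.836, so ⟨p²⟩ = 38.836 / 3.0553.
⟨p²⟩ = 12.711.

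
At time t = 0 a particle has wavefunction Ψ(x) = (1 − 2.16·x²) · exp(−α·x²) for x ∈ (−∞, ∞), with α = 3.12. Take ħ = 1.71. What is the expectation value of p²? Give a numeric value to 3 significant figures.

19.1

p² Ψ = −ħ² d²Ψ/dx²; ⟨p²⟩ = −ħ² ∫ Ψ*·Ψ'' dx / ∫|Ψ|² dx.
Expand each integrand as polynomial × e^(−2αx²) and use ∫x^(2j)·e^(−2αx²) dx = (2j−1)!!/(4α)^j · √(π/(2α)), odd powers → 0; here √(π/(2α)) = 0.70955. Differentiate with the product rule, d/dx e^(−αx²) = −2αx·e^(−αx²).
State is unnormalized: ∫|Ψ|² dx = 0.52770, and ∫Ψ*·(−ħ² Ψ'') dx = 10.072, so ⟨p²⟩ = 10.072 / 0.52770.
⟨p²⟩ = 19.086.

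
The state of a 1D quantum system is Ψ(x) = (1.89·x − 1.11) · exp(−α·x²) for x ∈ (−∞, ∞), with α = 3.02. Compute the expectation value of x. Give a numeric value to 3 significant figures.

-0.227

⟨x⟩ = ∫ x·|Ψ|² dx / ∫|Ψ|² dx (integrals over the domain).
Expand each integrand as polynomial × e^(−2αx²) and use ∫x^(2j)·e^(−2αx²) dx = (2j−1)!!/(4α)^j · √(π/(2α)), odd powers → 0; here √(π/(2α)) = 0.72120.
State is unnormalized: ∫|Ψ|² dx = 1.1019, and ∫Ψ*·x·Ψ dx = -0.25050, so ⟨x⟩ = -0.25050 / 1.1019.
⟨x⟩ = -0.22734.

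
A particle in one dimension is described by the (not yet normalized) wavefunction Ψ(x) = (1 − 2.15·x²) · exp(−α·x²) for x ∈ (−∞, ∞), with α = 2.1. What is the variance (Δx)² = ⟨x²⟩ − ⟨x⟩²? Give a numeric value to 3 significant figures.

Compute ⟨x⟩ and ⟨x²⟩ separately, then (Δx)² = ⟨x²⟩ − ⟨x⟩².
Expand each integrand as polynomial × e^(−2αx²) and use ∫x^(2j)·e^(−2αx²) dx = (2j−1)!!/(4α)^j · √(π/(2α)), odd powers → 0; here √(π/(2α)) = 0.86487.
Normalization: ∫|Ψ|² dx = 0.59212.
⟨x⟩ = 0.0000 and ⟨x²⟩ = 0.077720.
(Δx)² = 0.077720 − (0.0000)² = 0.077720.

0.0777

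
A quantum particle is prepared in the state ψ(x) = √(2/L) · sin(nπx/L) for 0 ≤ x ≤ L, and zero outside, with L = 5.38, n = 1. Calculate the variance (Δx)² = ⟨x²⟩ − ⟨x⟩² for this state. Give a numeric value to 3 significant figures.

Compute ⟨x⟩ and ⟨x²⟩ separately, then (Δx)² = ⟨x²⟩ − ⟨x⟩².
With sin²θ = (1 − cos2θ)/2 on 0 ≤ x ≤ L: ∫sin²(nπx/L) dx = L/2, ∫x·sin²(nπx/L) dx = L²/4, ∫x²·sin²(nπx/L) dx = L³·(1/6 − 1/(4n²π²)); higher powers xᵏ the same way, integrating xᵏ·cos(2nπx/L) by parts.
⟨x⟩ = 2.6900 and ⟨x²⟩ = 8.1818.
(Δx)² = 8.1818 − (2.6900)² = 0.94569.

0.946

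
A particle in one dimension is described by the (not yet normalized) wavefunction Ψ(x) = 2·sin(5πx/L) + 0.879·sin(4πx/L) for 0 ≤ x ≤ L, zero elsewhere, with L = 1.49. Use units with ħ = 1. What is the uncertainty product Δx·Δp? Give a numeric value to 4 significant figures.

3.715

Δx = √(⟨x²⟩−⟨x⟩²), Δp = √(⟨p²⟩−⟨p⟩²).
On 0 ≤ x ≤ L (j ≠ l): ∫sin²(jπx/L) dx = L/2, ∫sin(jπx/L)·sin(lπx/L) dx = 0; diagonal moments ∫x·sin²(jπx/L) dx = L²/4, ∫x²·sin²(jπx/L) dx = L³·(1/6 − 1/(4j²π²)); cross terms ∫x·sin(jπx/L)·sin(lπx/L) dx = 0 for j + l even and −4jlL²/(π²(j² − l²)²) for j + l odd, ∫x²·sin(jπx/L)·sin(lπx/L) dx = (−1)^(j+l)·4jlL³/(π²(j² − l²)²); higher powers the same way via product-to-sum and parts. d²/dx² sin(jπx/L) = −(jπ/L)²·sin(jπx/L); on 0 ≤ x ≤ L, ∫sin²(jπx/L) dx = L/2 and ∫sin(jπx/L)·sin(lπx/L) dx = 0 for j ≠ l, so only diagonal terms survive in ∫|Ψ|² and ∫Ψ·Ψ″; ∫Ψ·Ψ′ dx = [Ψ²/2] between the walls = 0.
Normalization: ∫|Ψ|² dx = 3.5556.
⟨x⟩ = 0.52531, ⟨x²⟩ = 0.40779 ⇒ Δx = 0.36309.
⟨p⟩ = 0.0000, ⟨p²⟩ = 104.66 ⇒ Δp = 10.230.
Δx·Δp = 3.7146.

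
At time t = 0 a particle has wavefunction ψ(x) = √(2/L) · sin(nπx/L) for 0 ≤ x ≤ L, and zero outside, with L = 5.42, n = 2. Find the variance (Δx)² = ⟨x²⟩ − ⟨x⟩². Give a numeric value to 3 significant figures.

Compute ⟨x⟩ and ⟨x²⟩ separately, then (Δx)² = ⟨x²⟩ − ⟨x⟩².
With sin²θ = (1 − cos2θ)/2 on 0 ≤ x ≤ L: ∫sin²(nπx/L) dx = L/2, ∫x·sin²(nπx/L) dx = L²/4, ∫x²·sin²(nπx/L) dx = L³·(1/6 − 1/(4n²π²)); higher powers xᵏ the same way, integrating xᵏ·cos(2nπx/L) by parts.
⟨x⟩ = 2.7100 and ⟨x²⟩ = 9.4201.
(Δx)² = 9.4201 − (2.7100)² = 2.0760.

2.08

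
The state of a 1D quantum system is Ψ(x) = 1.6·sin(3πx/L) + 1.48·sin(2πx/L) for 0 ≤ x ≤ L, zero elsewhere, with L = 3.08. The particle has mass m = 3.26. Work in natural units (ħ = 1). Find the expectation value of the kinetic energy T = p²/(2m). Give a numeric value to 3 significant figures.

T = −(ħ²/2m) d²/dx², so ⟨T⟩ = −(ħ²/2m) ∫ Ψ*·Ψ'' dx / ∫|Ψ|² dx; with m = 3.26.
d²/dx² sin(jπx/L) = −(jπ/L)²·sin(jπx/L); on 0 ≤ x ≤ L, ∫sin²(jπx/L) dx = L/2 and ∫sin(jπx/L)·sin(lπx/L) dx = 0 for j ≠ l, so only diagonal terms survive in ∫|Ψ|² and ∫Ψ·Ψ″; ∫Ψ·Ψ′ dx = [Ψ²/2] between the walls = 0.
State is unnormalized: ∫|Ψ|² dx = 7.3156, and ∫Ψ*·(−ħ²/2m · Ψ'') dx = 7.8148, so ⟨T⟩ = 7.8148 / 7.3156.
⟨T⟩ = 1.0682.

1.07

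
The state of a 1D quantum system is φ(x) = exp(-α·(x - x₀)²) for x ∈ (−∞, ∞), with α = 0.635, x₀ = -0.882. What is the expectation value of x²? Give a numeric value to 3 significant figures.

⟨x²⟩ = ∫ x²·|φ|² dx / ∫|φ|² dx (integrals over the domain).
Gaussian moments (u = x − x₀): ∫u^(2j)·e^(−2αu²) du = (2j−1)!!/(4α)^j · √(π/(2α)), odd powers integrate to 0; here √(π/(2α)) = 1.5728.
State is unnormalized: ∫|φ|² dx = 1.5728, and ∫φ*·x²·φ dx = 1.8427, so ⟨x²⟩ = 1.8427 / 1.5728.
⟨x²⟩ = 1.1716.

1.17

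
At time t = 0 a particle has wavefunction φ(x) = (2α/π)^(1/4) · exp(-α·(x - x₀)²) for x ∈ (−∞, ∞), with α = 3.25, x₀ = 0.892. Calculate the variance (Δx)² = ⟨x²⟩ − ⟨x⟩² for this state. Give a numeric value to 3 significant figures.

0.0769

Compute ⟨x⟩ and ⟨x²⟩ separately, then (Δx)² = ⟨x²⟩ − ⟨x⟩².
Gaussian moments (u = x − x₀): ∫u^(2j)·e^(−2αu²) du = (2j−1)!!/(4α)^j · √(π/(2α)), odd powers integrate to 0; here √(π/(2α)) = 0.69521.
⟨x⟩ = 0.89200 and ⟨x²⟩ = 0.87259.
(Δx)² = 0.87259 − (0.89200)² = 0.076923.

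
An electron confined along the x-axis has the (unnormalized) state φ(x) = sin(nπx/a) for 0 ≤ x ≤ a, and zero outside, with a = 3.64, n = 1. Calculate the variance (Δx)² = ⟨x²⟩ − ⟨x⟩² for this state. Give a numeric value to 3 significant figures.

Compute ⟨x⟩ and ⟨x²⟩ separately, then (Δx)² = ⟨x²⟩ − ⟨x⟩².
With sin²θ = (1 − cos2θ)/2 on 0 ≤ x ≤ a: ∫sin²(nπx/a) dx = a/2, ∫x·sin²(nπx/a) dx = a²/4, ∫x²·sin²(nπx/a) dx = a³·(1/6 − 1/(4n²π²)); higher powers xᵏ the same way, integrating xᵏ·cos(2nπx/a) by parts.
Normalization: ∫|φ|² dx = 1.8200.
⟨x⟩ = 1.8200 and ⟨x²⟩ = 3.7453.
(Δx)² = 3.7453 − (1.8200)² = 0.43290.

0.433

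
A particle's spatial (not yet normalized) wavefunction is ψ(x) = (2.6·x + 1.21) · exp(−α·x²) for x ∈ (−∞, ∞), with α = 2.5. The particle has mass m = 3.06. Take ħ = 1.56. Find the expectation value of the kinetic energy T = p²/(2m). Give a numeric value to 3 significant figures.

T = −(ħ²/2m) d²/dx², so ⟨T⟩ = −(ħ²/2m) ∫ ψ*·ψ'' dx / ∫|ψ|² dx; with m = 3.06.
Expand each integrand as polynomial × e^(−2αx²) and use ∫x^(2j)·e^(−2αx²) dx = (2j−1)!!/(4α)^j · √(π/(2α)), odd powers → 0; here √(π/(2α)) = 0.79267. Differentiate with the product rule, d/dx e^(−αx²) = −2αx·e^(−αx²).
State is unnormalized: ∫|ψ|² dx = 1.6964, and ∫ψ*·(−ħ²/2m · ψ'') dx = 2.7518, so ⟨T⟩ = 2.7518 / 1.6964.
⟨T⟩ = 1.6221.

1.62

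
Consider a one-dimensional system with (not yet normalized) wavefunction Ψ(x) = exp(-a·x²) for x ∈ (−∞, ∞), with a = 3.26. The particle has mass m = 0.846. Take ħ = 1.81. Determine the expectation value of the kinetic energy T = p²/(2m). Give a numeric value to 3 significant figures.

6.31

T = −(ħ²/2m) d²/dx², so ⟨T⟩ = −(ħ²/2m) ∫ Ψ*·Ψ'' dx / ∫|Ψ|² dx; with m = 0.846.
Gaussian moments: ∫x^(2j)·e^(−2ax²) dx = (2j−1)!!/(4a)^j · √(π/(2a)), odd powers integrate to 0; here √(π/(2a)) = 0.69415. Derivatives: d/dx e^(−ax²) = −2ax·e^(−ax²), d²/dx² e^(−ax²) = (4a²x² − 2a)·e^(−ax²).
State is unnormalized: ∫|Ψ|² dx = 0.69415, and ∫Ψ*·(−ħ²/2m · Ψ'') dx = 4.3815, so ⟨T⟩ = 4.3815 / 0.69415.
⟨T⟩ = 6.3121.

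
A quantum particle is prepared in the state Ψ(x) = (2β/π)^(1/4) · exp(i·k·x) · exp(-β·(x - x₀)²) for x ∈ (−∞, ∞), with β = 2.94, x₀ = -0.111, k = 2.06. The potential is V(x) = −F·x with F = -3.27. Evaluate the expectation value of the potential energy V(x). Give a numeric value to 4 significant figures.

-0.3630

⟨V⟩ = ∫ V(x)·|Ψ|² dx.
Gaussian moments (u = x − x₀): ∫u^(2j)·e^(−2βu²) du = (2j−1)!!/(4β)^j · √(π/(2β)), odd powers integrate to 0; here √(π/(2β)) = 0.73095.
⟨V⟩ = -0.36297.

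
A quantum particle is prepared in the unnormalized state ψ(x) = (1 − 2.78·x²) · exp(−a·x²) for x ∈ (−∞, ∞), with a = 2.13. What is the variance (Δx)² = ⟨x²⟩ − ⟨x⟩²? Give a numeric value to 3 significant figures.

0.113

Compute ⟨x⟩ and ⟨x²⟩ separately, then (Δx)² = ⟨x²⟩ − ⟨x⟩².
Expand each integrand as polynomial × e^(−2ax²) and use ∫x^(2j)·e^(−2ax²) dx = (2j−1)!!/(4a)^j · √(π/(2a)), odd powers → 0; here √(π/(2a)) = 0.85876.
Normalization: ∫|ψ|² dx = 0.57263.
⟨x⟩ = 0.0000 and ⟨x²⟩ = 0.11252.
(Δx)² = 0.11252 − (0.0000)² = 0.11252.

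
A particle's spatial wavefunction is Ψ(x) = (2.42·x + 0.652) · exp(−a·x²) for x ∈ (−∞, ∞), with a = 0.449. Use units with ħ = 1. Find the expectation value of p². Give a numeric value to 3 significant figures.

p² Ψ = −ħ² d²Ψ/dx²; ⟨p²⟩ = −ħ² ∫ Ψ*·Ψ'' dx / ∫|Ψ|² dx.
Expand each integrand as polynomial × e^(−2ax²) and use ∫x^(2j)·e^(−2ax²) dx = (2j−1)!!/(4a)^j · √(π/(2a)), odd powers → 0; here √(π/(2a)) = 1.8704. Differentiate with the product rule, d/dx e^(−ax²) = −2ax·e^(−ax²).
State is unnormalized: ∫|Ψ|² dx = 6.8942, and ∫Ψ*·(−ħ² Ψ'') dx = 8.5724, so ⟨p²⟩ = 8.5724 / 6.8942.
⟨p²⟩ = 1.2434.

1.24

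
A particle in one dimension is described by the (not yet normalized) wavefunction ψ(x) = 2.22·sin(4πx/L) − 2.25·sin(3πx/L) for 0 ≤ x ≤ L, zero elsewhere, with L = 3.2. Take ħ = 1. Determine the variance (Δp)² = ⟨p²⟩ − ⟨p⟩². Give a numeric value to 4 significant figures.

Compute ⟨p⟩ and ⟨p²⟩ separately; (Δp)² = ⟨p²⟩ − ⟨p⟩².
d²/dx² sin(jπx/L) = −(jπ/L)²·sin(jπx/L); on 0 ≤ x ≤ L, ∫sin²(jπx/L) dx = L/2 and ∫sin(jπx/L)·sin(lπx/L) dx = 0 for j ≠ l, so only diagonal terms survive in ∫|ψ|² and ∫ψ·ψ″; ∫ψ·ψ′ dx = [ψ²/2] between the walls = 0.
Normalization: ∫|ψ|² dx = 15.985.
⟨p⟩ = 0.0000 and ⟨p²⟩ = 12.003.
(Δp)² = 12.003 − (0.0000)² = 12.003.

12.00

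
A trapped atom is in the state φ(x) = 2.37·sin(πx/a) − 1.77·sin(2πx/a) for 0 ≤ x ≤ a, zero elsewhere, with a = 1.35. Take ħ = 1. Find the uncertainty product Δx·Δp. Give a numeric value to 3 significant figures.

0.580

Δx = √(⟨x²⟩−⟨x⟩²), Δp = √(⟨p²⟩−⟨p⟩²).
On 0 ≤ x ≤ a (j ≠ l): ∫sin²(jπx/a) dx = a/2, ∫sin(jπx/a)·sin(lπx/a) dx = 0; diagonal moments ∫x·sin²(jπx/a) dx = a²/4, ∫x²·sin²(jπx/a) dx = a³·(1/6 − 1/(4j²π²)); cross terms ∫x·sin(jπx/a)·sin(lπx/a) dx = 0 for j + l even and −4jla²/(π²(j² − l²)²) for j + l odd, ∫x²·sin(jπx/a)·sin(lπx/a) dx = (−1)^(j+l)·4jla³/(π²(j² − l²)²); higher powers the same way via product-to-sum and parts. d²/dx² sin(jπx/a) = −(jπ/a)²·sin(jπx/a); on 0 ≤ x ≤ a, ∫sin²(jπx/a) dx = a/2 and ∫sin(jπx/a)·sin(lπx/a) dx = 0 for j ≠ l, so only diagonal terms survive in ∫|φ|² and ∫φ·φ″; ∫φ·φ′ dx = [φ²/2] between the walls = 0.
Normalization: ∫|φ|² dx = 5.9061.
⟨x⟩ = 0.90817, ⟨x²⟩ = 0.85474 ⇒ Δx = 0.17313.
⟨p⟩ = 0.0000, ⟨p²⟩ = 11.232 ⇒ Δp = 3.3515.
Δx·Δp = 0.58024.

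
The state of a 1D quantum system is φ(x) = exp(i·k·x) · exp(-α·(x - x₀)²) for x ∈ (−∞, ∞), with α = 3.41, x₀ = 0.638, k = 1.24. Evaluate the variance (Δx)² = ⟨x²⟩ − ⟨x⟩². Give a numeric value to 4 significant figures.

0.07331

Compute ⟨x⟩ and ⟨x²⟩ separately, then (Δx)² = ⟨x²⟩ − ⟨x⟩².
Gaussian moments (u = x − x₀): ∫u^(2j)·e^(−2αu²) du = (2j−1)!!/(4α)^j · √(π/(2α)), odd powers integrate to 0; here √(π/(2α)) = 0.67871.
Normalization: ∫|φ|² dx = 0.67871.
⟨x⟩ = 0.63800 and ⟨x²⟩ = 0.48036.
(Δx)² = 0.48036 − (0.63800)² = 0.073314.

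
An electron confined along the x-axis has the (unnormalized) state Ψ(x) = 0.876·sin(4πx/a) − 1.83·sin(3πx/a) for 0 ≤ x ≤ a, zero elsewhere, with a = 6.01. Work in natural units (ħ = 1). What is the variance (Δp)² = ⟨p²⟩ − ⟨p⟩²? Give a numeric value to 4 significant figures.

2.816

Compute ⟨p⟩ and ⟨p²⟩ separately; (Δp)² = ⟨p²⟩ − ⟨p⟩².
d²/dx² sin(jπx/a) = −(jπ/a)²·sin(jπx/a); on 0 ≤ x ≤ a, ∫sin²(jπx/a) dx = a/2 and ∫sin(jπx/a)·sin(lπx/a) dx = 0 for j ≠ l, so only diagonal terms survive in ∫|Ψ|² and ∫Ψ·Ψ″; ∫Ψ·Ψ′ dx = [Ψ²/2] between the walls = 0.
Normalization: ∫|Ψ|² dx = 12.369.
⟨p⟩ = 0.0000 and ⟨p²⟩ = 2.8158.
(Δp)² = 2.8158 − (0.0000)² = 2.8158.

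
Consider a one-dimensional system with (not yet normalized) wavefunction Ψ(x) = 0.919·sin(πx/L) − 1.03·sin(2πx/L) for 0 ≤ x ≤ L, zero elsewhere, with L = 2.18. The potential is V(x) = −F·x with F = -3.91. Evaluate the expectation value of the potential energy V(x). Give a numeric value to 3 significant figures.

5.79

⟨V⟩ = ∫ V(x)·|Ψ|² dx / ∫|Ψ|² dx.
On 0 ≤ x ≤ L (j ≠ l): ∫sin²(jπx/L) dx = L/2, ∫sin(jπx/L)·sin(lπx/L) dx = 0; diagonal moments ∫x·sin²(jπx/L) dx = L²/4, ∫x²·sin²(jπx/L) dx = L³·(1/6 − 1/(4j²π²)); cross terms ∫x·sin(jπx/L)·sin(lπx/L) dx = 0 for j + l even and −4jlL²/(π²(j² − l²)²) for j + l odd, ∫x²·sin(jπx/L)·sin(lπx/L) dx = (−1)^(j+l)·4jlL³/(π²(j² − l²)²); higher powers the same way via product-to-sum and parts.
State is unnormalized: ∫|Ψ|² dx = 2.0770, and ∫Ψ*·V(x)·Ψ dx = 12.020, so ⟨V⟩ = 12.020 / 2.0770.
⟨V⟩ = 5.7873.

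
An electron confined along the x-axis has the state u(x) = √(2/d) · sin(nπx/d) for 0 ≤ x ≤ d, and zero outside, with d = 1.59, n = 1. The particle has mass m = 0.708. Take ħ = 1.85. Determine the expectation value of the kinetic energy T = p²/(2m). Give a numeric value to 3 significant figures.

T = −(ħ²/2m) d²/dx², so ⟨T⟩ = −(ħ²/2m) ∫ u*·u'' dx; with m = 0.708.
d/dx sin(nπx/d) = (nπ/d)·cos(nπx/d) and d²/dx² sin(nπx/d) = −(nπ/d)²·sin(nπx/d); on 0 ≤ x ≤ d, ∫sin²(nπx/d) dx = d/2 and ∫sin(nπx/d)·cos(nπx/d) dx = 0.
⟨T⟩ = 9.4360.

9.44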